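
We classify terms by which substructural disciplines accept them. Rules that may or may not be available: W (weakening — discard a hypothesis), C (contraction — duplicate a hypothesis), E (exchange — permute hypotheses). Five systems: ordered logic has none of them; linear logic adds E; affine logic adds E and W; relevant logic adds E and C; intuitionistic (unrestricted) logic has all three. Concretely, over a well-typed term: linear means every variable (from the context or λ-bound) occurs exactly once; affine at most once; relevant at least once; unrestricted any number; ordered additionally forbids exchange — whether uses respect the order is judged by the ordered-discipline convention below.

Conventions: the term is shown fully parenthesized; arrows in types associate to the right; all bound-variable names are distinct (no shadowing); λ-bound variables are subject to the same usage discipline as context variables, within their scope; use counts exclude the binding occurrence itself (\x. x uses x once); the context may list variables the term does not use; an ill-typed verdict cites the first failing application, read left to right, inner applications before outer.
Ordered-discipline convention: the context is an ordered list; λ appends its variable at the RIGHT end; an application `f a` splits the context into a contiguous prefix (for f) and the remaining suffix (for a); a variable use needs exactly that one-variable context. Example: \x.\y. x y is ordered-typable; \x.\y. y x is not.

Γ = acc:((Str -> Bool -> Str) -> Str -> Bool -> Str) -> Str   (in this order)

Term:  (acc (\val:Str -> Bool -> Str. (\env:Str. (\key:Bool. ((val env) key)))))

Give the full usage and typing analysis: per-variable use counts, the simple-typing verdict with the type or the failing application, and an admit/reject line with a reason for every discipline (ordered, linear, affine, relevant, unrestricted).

use counts: acc: 1×, val (bound): 1×, env (bound): 1×, key (bound): 1×
left-to-right use order: acc, val, env, key
typing: well-typed — term : Str
ordered: ✓ — one use each (acc, val, env, key); ordered split holds
linear: ✓ — exactly-once usage across acc, val, env, key
affine: ✓ — no duplicate uses among acc, val, env, key
relevant: ✓ — acc, val, env, key: all used, weakening unneeded
unrestricted: ✓ — well-typed at Str; no restrictions here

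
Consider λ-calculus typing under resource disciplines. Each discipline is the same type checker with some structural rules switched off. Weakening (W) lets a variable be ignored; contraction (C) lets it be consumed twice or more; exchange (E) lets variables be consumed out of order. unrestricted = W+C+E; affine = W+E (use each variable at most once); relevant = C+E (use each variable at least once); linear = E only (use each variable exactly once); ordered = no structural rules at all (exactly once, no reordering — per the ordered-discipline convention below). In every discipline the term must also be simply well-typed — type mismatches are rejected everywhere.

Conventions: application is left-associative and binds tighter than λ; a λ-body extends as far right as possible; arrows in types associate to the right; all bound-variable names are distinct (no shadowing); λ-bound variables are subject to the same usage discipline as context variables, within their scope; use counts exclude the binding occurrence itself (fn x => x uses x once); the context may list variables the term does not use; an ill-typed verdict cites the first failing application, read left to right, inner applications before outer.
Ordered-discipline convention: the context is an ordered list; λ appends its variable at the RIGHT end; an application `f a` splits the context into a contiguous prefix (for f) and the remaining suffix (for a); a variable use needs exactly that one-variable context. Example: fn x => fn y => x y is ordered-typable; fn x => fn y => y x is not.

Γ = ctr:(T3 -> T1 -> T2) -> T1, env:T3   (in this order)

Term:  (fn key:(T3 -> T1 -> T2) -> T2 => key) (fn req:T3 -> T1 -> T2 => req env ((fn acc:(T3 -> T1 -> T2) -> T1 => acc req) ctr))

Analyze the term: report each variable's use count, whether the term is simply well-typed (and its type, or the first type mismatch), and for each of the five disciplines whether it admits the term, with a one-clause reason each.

counts: ctr ×1; env ×1; key (λ-bound) ×1; req (λ-bound) ×2; acc (λ-bound) ×1
uses in reading order: key, req, env, acc, req, ctr
typing: well-typed — term : (T3 -> T1 -> T2) -> T2
ordered: ✗ — uses contraction: req ×2
linear: ✗ — uses contraction: req ×2
affine: ✗ — uses contraction: req ×2
relevant: ✓ — at least one use each (ctr, env, key, req, acc)
unrestricted: ✓ — well-typed at (T3 -> T1 -> T2) -> T2; no restrictions here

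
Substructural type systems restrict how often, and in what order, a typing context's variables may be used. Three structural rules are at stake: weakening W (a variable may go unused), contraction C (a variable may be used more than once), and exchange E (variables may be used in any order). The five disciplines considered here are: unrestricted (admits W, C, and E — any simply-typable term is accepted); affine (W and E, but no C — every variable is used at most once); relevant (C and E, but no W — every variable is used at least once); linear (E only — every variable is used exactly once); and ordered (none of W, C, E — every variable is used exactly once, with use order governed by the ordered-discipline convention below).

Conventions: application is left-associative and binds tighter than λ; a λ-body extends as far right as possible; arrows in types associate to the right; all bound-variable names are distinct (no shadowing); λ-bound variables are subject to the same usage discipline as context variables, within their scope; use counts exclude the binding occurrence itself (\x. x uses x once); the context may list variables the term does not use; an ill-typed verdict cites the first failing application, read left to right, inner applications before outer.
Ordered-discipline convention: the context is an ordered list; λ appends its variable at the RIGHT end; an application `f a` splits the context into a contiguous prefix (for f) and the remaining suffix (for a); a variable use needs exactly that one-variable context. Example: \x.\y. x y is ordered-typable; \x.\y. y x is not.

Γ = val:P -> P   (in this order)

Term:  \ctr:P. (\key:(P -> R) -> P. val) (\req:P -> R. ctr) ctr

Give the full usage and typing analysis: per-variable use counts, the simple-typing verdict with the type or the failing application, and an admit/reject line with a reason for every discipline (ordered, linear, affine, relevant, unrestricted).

variable uses: val: 1×; ctr [bound]: 2×; key [bound]: 0×; req [bound]: 0×
use order (left to right): val, ctr, ctr
typing: the term checks, with type P -> P
ordered: ✗, ctr ×2 used more than once (contraction); unused: key, req — weakening required
linear: ✗, ctr ×2 used more than once (contraction); unused: key, req — weakening required
affine: ✗, ctr ×2 used more than once (contraction)
relevant: ✗, unused: key, req — weakening required
unrestricted: ✓, type-checks (P -> P) and nothing is barred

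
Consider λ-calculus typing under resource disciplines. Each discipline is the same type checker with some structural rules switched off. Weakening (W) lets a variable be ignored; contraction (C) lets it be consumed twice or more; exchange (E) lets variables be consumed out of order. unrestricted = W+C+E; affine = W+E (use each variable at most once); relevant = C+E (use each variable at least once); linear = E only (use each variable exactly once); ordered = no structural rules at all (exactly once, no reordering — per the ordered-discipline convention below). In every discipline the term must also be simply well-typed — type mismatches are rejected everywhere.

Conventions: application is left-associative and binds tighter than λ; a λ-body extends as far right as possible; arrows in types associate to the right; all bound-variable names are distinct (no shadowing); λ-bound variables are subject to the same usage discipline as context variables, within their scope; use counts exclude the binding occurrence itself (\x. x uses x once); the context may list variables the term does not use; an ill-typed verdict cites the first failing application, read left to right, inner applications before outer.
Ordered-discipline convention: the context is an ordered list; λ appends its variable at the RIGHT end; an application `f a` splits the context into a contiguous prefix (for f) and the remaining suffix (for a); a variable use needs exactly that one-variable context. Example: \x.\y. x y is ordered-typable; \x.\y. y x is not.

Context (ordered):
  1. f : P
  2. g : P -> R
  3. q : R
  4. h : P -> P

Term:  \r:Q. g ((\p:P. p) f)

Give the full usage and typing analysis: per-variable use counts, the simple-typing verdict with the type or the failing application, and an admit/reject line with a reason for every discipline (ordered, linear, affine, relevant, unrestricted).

variable uses: f: 1×; g: 1×; q: 0×; h: 0×; r [bound]: 0×; p [bound]: 1×
order of uses: g, p, f
typing: ✓ — Q -> R
ordered: ✗ — q, h, r never used (weakening)
linear: ✗ — q, h, r never used (weakening)
affine: ✓ — f, g, q, h, r, p: no repeats, contraction unneeded
relevant: ✗ — q, h, r never used (weakening)
unrestricted: ✓ — simply typable at Q -> R; W, C, E all held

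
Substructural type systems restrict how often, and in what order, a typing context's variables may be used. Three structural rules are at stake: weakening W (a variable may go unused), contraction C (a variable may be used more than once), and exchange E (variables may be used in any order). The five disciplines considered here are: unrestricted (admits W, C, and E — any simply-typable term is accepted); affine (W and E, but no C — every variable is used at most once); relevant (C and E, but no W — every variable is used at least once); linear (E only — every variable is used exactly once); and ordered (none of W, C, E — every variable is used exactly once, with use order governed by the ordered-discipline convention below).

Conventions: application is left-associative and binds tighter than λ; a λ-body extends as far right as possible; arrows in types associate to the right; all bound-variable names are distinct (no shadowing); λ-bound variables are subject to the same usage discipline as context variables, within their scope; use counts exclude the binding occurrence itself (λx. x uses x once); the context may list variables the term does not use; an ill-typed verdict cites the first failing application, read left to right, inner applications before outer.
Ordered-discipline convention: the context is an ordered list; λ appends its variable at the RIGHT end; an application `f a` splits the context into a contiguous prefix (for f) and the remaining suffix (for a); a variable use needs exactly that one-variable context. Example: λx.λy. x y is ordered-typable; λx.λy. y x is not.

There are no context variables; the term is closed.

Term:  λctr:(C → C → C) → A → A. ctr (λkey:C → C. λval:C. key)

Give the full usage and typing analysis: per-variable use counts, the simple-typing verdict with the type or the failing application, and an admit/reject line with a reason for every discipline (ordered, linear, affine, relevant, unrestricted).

counts: ctr (bound) ×1, key (bound) ×1, val (bound) ×0
use order (left to right): ctr, key
typing: ill-typed: a function awaiting C → C → C gets (C → C) → C → C → C
ordered: ✗, the type mismatch rejects it
linear: ✗, not simply typable
affine: ✗, fails simple typing
relevant: ✗, a type mismatch blocks all five
unrestricted: ✗, the type mismatch rejects it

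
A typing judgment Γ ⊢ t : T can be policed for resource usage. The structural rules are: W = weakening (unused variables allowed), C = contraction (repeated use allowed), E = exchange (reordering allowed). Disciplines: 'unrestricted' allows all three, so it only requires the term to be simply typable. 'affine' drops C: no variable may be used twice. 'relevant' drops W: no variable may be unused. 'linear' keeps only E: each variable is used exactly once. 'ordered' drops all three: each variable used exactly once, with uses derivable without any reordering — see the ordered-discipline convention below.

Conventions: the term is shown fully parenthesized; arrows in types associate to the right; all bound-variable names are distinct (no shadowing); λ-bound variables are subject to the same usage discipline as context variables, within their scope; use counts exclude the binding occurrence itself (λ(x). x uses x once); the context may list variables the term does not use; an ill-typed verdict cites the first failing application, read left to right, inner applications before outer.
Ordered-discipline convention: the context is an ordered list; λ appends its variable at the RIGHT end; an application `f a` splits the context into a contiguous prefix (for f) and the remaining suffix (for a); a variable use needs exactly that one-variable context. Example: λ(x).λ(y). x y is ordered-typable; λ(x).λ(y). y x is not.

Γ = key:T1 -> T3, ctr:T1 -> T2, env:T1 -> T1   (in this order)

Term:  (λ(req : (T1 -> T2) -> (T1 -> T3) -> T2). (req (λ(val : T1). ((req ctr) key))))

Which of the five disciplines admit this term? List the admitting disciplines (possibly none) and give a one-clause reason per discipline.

admitted by: unrestricted
usage: key=1, ctr=1, env=0, req (λ-bound)=2, val (λ-bound)=0
uses in reading order: req, req, ctr, key
typing: well-typed — term : ((T1 -> T2) -> (T1 -> T3) -> T2) -> (T1 -> T3) -> T2
ordered: ✗, needs contraction — req ×2; unused: env, val — weakening required
linear: ✗, needs contraction — req ×2; unused: env, val — weakening required
affine: ✗, needs contraction — req ×2
relevant: ✗, unused: env, val — weakening required
unrestricted: ✓, well-typed at ((T1 -> T2) -> (T1 -> T3) -> T2) -> (T1 -> T3) -> T2; no restrictions here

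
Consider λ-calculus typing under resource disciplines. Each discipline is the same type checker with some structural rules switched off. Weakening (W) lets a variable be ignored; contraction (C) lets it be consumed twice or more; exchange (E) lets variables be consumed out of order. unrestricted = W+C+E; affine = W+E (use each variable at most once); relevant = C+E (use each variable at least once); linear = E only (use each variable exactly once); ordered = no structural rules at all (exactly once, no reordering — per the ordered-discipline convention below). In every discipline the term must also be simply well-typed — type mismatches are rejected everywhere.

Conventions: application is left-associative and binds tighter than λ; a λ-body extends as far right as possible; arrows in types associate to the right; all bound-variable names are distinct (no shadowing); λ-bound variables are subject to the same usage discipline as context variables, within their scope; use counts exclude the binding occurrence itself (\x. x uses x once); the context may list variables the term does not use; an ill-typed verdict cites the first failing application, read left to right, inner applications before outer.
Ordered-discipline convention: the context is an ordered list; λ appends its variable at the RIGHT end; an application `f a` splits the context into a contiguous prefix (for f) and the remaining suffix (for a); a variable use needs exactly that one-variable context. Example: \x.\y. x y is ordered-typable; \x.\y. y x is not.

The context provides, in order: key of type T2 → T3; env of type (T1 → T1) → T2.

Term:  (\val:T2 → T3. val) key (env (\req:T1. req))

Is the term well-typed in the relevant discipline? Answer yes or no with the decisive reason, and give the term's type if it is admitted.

yes — every one of key, env, val, req appears; term : T3
usage: key: 1×, env: 1×, val [bound]: 1×, req [bound]: 1×
left-to-right use order: val, key, env, req
typing: well-typed — term : T3
across the five disciplines: ordered ✓ | linear ✓ | affine ✓ | relevant ✓ | unrestricted ✓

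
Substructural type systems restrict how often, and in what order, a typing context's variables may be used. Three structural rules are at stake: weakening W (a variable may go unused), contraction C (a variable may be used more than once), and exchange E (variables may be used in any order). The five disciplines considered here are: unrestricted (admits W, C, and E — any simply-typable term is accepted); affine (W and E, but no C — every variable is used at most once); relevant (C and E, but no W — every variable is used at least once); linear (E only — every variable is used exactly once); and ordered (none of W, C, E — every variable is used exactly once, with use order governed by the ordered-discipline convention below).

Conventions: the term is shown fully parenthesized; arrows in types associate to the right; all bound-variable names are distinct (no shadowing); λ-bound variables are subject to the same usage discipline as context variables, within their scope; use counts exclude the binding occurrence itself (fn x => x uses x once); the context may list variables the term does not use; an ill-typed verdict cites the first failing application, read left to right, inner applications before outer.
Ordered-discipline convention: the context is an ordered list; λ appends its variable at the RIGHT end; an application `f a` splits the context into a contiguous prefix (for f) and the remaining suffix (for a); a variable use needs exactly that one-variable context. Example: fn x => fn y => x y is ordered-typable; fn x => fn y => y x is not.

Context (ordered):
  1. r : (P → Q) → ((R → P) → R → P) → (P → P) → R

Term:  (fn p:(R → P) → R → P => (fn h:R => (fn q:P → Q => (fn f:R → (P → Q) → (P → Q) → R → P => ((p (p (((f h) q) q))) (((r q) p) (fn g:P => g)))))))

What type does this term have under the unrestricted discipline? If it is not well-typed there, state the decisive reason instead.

term : ((R → P) → R → P) → R → (P → Q) → (R → (P → Q) → (P → Q) → R → P) → P
use counts: r: 1×, p [bound]: 3×, h [bound]: 1×, q [bound]: 3×, f [bound]: 1×, g [bound]: 1×
use order (left to right): p, p, f, h, q, q, r, q, p, g
typing: the term checks, with type ((R → P) → R → P) → R → (P → Q) → (R → (P → Q) → (P → Q) → R → P) → P
summary: ordered ✗, linear ✗, affine ✗, relevant ✓, unrestricted ✓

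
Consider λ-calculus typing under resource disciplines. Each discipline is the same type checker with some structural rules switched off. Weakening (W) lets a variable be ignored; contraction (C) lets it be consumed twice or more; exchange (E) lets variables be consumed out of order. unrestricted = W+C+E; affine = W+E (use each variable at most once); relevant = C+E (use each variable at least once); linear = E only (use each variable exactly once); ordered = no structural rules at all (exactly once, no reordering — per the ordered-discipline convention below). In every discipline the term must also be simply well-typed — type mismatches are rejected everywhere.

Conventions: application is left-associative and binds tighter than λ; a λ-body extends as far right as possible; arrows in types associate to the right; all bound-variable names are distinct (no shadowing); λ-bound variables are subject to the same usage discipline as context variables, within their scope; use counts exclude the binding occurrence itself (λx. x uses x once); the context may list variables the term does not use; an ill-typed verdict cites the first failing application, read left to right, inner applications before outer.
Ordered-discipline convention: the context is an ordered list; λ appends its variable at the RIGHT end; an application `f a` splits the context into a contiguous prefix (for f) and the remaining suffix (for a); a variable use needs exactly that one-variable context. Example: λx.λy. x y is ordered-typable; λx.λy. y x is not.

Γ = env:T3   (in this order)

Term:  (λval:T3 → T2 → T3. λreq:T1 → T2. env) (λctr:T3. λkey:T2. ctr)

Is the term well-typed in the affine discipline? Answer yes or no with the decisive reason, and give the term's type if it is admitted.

yes — no duplicate uses among env, val, req, ctr, key; term : (T1 → T2) → T3
usage: env: 1; val [bound]: 0; req [bound]: 0; ctr [bound]: 1; key [bound]: 0
left-to-right use order: env, ctr
typing: well-typed — term : (T1 → T2) → T3
per-discipline verdicts: ordered ✗, linear ✗, affine ✓, relevant ✗, unrestricted ✓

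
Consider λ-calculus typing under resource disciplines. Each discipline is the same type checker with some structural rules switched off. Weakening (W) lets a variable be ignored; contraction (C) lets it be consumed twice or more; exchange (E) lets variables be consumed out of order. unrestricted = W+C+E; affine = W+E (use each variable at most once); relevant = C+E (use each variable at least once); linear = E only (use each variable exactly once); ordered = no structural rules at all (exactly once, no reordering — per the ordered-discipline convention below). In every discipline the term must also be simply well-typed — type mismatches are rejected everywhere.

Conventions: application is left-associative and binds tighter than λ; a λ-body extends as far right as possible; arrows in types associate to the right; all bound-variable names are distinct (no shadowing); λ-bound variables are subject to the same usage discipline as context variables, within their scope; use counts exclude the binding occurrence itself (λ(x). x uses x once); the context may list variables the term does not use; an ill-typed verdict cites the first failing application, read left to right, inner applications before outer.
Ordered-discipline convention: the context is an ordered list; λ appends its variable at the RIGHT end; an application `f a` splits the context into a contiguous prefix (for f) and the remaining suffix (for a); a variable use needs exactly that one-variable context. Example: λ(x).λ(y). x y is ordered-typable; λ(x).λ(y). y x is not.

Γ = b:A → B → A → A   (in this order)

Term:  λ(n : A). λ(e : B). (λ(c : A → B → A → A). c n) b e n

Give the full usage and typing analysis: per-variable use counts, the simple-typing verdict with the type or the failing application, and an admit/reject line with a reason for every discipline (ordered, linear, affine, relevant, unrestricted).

use counts: b=1, n [bound]=2, e [bound]=1, c [bound]=1
order of uses: c, n, b, e, n
typing: well-typed — term : A → B → A
ordered: ✗ — n ×2 used more than once (contraction)
linear: ✗ — n ×2 used more than once (contraction)
affine: ✗ — n ×2 used more than once (contraction)
relevant: ✓ — every one of b, n, e, c appears
unrestricted: ✓ — type-checks (A → B → A) and nothing is barred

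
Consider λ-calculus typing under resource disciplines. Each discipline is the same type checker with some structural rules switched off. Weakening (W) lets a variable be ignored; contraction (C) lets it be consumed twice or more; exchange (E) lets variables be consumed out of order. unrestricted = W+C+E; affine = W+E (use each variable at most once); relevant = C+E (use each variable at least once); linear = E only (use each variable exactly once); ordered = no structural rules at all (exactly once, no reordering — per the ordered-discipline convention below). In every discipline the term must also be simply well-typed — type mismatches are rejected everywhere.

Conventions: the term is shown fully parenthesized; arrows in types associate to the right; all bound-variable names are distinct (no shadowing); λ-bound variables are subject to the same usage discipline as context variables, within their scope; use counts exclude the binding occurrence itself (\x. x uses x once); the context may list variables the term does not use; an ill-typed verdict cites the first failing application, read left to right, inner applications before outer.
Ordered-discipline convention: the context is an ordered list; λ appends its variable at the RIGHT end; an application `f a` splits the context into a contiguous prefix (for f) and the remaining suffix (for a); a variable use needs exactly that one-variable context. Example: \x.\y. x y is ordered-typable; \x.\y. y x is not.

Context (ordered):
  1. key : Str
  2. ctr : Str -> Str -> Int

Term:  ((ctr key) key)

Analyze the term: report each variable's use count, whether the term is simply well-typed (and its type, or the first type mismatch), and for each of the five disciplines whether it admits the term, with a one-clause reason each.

use counts: key: 2; ctr: 1
order of uses: ctr, key, key
typing: well-typed — term : Int
ordered ✗ (key ×2 used more than once (contraction))
linear ✗ (key ×2 used more than once (contraction))
affine ✗ (key ×2 used more than once (contraction))
relevant ✓ (at least one use each (key, ctr))
unrestricted ✓ (well-typed at Int; no restrictions here)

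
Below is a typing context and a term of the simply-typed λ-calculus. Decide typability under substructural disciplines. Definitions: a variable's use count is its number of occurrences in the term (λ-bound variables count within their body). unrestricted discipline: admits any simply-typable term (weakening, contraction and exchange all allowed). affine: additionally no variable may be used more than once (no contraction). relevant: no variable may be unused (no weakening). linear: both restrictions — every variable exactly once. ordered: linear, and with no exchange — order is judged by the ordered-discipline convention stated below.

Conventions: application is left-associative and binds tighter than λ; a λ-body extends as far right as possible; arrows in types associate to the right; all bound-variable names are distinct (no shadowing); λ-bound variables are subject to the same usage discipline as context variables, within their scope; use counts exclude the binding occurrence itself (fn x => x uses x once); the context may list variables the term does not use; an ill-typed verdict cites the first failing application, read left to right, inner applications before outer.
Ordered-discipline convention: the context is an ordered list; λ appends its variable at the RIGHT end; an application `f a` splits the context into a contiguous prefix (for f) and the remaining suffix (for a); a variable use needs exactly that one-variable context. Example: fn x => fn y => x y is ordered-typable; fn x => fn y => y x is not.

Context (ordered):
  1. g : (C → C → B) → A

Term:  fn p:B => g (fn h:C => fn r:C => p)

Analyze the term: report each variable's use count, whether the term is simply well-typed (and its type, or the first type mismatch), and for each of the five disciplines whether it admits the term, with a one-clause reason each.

counts: g: 1×; p [bound]: 1×; h [bound]: 0×; r [bound]: 0×
left-to-right use order: g, p
typing: well-typed — term : B → A
ordered: ✗ — h, r left unused
linear: ✗ — h, r left unused
affine: ✓ — none of g, p, h, r used more than once
relevant: ✗ — h, r left unused
unrestricted: ✓ — well-typed at B → A; no restrictions here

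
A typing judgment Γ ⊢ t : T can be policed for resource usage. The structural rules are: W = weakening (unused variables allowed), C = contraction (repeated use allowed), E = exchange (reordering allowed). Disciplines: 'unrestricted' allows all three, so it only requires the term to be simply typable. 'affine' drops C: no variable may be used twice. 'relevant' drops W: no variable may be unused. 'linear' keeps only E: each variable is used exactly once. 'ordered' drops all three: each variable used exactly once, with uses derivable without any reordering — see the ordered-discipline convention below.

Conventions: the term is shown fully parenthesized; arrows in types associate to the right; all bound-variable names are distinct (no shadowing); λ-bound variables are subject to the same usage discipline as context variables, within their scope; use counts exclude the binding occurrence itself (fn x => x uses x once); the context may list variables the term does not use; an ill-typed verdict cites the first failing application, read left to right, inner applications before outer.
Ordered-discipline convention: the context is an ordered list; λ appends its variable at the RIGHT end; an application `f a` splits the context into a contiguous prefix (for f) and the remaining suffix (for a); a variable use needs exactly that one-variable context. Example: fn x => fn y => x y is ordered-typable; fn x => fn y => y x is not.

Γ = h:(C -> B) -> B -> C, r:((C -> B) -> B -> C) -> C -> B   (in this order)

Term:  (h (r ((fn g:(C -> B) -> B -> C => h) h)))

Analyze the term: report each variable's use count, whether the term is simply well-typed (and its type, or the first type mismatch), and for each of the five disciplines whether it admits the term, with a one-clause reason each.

usage: h: 3×, r: 1×, g [bound]: 0×
order of uses: h, r, h, h
typing: well-typed — term : B -> C
ordered ✗ (needs contraction — h ×3; g never used (weakening))
linear ✗ (needs contraction — h ×3; g never used (weakening))
affine ✗ (needs contraction — h ×3)
relevant ✗ (g never used (weakening))
unrestricted ✓ (typability at B -> C is all that's needed)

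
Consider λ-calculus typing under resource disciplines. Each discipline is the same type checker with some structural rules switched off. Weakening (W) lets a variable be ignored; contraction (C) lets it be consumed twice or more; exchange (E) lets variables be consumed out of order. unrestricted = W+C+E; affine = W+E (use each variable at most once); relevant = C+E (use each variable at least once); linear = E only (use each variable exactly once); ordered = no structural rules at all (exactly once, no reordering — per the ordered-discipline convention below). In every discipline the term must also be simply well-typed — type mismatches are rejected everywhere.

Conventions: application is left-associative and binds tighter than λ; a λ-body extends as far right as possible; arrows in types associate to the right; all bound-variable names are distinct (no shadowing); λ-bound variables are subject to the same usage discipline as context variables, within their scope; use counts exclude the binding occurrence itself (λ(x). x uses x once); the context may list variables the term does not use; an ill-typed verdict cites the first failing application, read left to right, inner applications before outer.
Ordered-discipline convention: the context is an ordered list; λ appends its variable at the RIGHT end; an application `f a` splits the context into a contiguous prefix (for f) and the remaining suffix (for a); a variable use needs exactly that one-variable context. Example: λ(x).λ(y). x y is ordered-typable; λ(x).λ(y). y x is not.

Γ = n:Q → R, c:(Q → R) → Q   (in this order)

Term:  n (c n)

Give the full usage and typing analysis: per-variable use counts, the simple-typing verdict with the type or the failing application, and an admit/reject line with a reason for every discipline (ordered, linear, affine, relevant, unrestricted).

counts: n=2, c=1
use order (left to right): n, c, n
typing: well-typed at R
ordered: ✗ — repeated use of n ×2
linear: ✗ — repeated use of n ×2
affine: ✗ — repeated use of n ×2
relevant: ✓ — every one of n, c appears
unrestricted: ✓ — well-typed at R; no restrictions here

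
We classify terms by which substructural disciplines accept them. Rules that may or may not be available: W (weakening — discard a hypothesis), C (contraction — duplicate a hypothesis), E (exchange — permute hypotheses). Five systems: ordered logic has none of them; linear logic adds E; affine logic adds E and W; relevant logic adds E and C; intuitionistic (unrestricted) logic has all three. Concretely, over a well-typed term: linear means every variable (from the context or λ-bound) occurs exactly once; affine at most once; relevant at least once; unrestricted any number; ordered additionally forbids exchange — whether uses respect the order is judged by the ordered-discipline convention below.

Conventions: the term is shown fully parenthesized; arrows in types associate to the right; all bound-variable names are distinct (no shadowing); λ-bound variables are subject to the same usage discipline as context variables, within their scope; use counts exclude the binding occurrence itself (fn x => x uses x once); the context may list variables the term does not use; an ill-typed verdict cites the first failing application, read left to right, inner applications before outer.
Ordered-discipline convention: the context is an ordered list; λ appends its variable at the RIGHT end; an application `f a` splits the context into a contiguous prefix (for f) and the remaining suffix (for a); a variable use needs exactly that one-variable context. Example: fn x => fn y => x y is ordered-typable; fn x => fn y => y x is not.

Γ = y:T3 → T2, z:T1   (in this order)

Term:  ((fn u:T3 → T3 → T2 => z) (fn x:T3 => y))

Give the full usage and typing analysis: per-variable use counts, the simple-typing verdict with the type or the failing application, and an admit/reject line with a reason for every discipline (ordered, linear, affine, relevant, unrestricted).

usage: y: 1, z: 1, u [bound]: 0, x [bound]: 0
order of uses: z, y
typing: the term checks, with type T1
ordered: ✗ — u, x left unused
linear: ✗ — u, x left unused
affine: ✓ — none of y, z, u, x used more than once
relevant: ✗ — u, x left unused
unrestricted: ✓ — type-checks (T1) and nothing is barred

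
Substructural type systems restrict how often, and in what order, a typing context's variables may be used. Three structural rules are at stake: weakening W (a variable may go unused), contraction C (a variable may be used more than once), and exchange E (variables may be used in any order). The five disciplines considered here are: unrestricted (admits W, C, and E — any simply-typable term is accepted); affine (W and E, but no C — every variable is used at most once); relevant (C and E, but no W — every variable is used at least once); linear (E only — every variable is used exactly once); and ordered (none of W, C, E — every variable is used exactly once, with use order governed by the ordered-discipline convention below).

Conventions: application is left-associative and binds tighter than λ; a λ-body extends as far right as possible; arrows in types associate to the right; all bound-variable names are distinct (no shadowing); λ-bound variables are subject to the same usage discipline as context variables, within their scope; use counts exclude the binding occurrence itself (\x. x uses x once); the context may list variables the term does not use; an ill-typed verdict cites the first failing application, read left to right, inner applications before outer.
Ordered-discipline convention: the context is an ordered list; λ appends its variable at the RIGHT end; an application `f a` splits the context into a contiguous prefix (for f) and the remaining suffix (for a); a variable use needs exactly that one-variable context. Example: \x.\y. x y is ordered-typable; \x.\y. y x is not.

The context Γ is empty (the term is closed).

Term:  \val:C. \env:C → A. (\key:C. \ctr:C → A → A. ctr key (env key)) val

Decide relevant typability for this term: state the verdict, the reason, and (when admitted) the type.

yes — every one of val, env, key, ctr appears; term : C → (C → A) → (C → A → A) → A
counts: val (λ-bound): 1×; env (λ-bound): 1×; key (λ-bound): 2×; ctr (λ-bound): 1×
uses in reading order: ctr, key, env, key, val
typing: well-typed at C → (C → A) → (C → A → A) → A
per-discipline verdicts: ordered ✗, linear ✗, affine ✗, relevant ✓, unrestricted ✓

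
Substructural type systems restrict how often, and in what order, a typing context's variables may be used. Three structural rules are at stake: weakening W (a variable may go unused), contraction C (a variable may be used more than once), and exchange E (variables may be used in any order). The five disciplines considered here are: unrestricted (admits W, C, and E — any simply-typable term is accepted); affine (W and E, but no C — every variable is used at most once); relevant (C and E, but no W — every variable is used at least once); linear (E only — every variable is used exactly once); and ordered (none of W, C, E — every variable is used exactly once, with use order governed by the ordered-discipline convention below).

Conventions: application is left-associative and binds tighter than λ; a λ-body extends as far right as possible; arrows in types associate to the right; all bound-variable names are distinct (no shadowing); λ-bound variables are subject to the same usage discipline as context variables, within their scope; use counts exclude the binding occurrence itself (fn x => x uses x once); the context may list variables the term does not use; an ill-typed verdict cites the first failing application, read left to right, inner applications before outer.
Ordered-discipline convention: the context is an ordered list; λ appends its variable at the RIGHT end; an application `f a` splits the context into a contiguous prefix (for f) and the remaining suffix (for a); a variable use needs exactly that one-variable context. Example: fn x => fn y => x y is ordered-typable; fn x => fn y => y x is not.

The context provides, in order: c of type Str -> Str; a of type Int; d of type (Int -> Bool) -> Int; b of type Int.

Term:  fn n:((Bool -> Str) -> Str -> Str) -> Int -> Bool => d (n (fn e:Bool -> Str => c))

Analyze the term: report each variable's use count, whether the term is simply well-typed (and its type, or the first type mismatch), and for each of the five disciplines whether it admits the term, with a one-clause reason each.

counts: c: 1, a: 0, d: 1, b: 0, n [bound]: 1, e [bound]: 0
order of uses: d, n, c
typing: the term checks, with type (((Bool -> Str) -> Str -> Str) -> Int -> Bool) -> Int
ordered: ✗, a, b, e never used (weakening)
linear: ✗, a, b, e never used (weakening)
affine: ✓, no duplicate uses among c, a, d, b, n, e
relevant: ✗, a, b, e never used (weakening)
unrestricted: ✓, simply typable at (((Bool -> Str) -> Str -> Str) -> Int -> Bool) -> Int; W, C, E all held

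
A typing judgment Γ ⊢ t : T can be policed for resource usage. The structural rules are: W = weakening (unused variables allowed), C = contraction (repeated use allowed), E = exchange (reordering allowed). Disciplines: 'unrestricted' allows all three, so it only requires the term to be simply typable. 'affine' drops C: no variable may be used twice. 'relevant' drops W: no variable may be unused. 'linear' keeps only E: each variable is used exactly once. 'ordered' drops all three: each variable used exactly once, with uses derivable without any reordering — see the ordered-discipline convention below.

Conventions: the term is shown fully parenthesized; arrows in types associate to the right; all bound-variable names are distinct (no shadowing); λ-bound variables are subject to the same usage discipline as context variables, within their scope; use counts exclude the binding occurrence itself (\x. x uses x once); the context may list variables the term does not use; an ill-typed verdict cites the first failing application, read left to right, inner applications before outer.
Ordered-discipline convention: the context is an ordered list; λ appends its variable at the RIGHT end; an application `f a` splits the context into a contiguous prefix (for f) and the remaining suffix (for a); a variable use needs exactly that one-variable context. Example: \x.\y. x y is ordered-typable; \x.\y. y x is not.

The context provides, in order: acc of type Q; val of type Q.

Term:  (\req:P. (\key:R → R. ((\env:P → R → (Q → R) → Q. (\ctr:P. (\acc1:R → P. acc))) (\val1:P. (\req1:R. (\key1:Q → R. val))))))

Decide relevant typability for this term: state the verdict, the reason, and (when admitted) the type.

no — req, key, env, ctr, acc1, val1, req1, key1 left unused
counts: acc: 1×, val: 1×, req (bound): 0×, key (bound): 0×, env (bound): 0×, ctr (bound): 0×, acc1 (bound): 0×, val1 (bound): 0×, req1 (bound): 0×, key1 (bound): 0×
left-to-right use order: acc, val
typing: well-typed — term : P → (R → R) → P → (R → P) → Q
across the five disciplines: ordered ✗ · linear ✗ · affine ✓ · relevant ✗ · unrestricted ✓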